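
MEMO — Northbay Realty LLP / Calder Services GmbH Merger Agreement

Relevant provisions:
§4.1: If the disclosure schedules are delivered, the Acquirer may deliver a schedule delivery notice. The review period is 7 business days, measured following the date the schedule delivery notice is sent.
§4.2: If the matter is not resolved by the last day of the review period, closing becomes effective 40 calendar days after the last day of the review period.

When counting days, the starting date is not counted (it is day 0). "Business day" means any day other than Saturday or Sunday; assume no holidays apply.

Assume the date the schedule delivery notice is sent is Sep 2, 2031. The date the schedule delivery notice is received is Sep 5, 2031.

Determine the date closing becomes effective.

Oct 21, 2031

The last day of the review period: 7 business days after Tuesday, Sep 2, 2031, skipping weekends — Sep 3, Sep 4, Sep 5, Sep 8, Sep 9, Sep 10, Sep 11 — lands on Thursday, Sep 11, 2031.
The date closing becomes effective: 40 calendar days after Sep 11, 2031 is Oct 21, 2031.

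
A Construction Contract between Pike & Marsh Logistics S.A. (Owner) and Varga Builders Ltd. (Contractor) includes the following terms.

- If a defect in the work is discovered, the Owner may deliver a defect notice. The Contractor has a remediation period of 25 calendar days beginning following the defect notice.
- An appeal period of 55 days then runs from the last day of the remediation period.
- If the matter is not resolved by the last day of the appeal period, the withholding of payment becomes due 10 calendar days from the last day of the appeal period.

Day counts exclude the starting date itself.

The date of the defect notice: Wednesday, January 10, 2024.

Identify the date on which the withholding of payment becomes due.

April 9, 2024

Adding 25 calendar days to January 10, 2024 gives February 4, 2024, which is the last day of the remediation period.
Adding 55 calendar days to February 4, 2024 gives March 30, 2024, which is the last day of the appeal period.
Adding 10 calendar days to March 30, 2024 gives April 9, 2024, which is the date on which the withholding of payment becomes due.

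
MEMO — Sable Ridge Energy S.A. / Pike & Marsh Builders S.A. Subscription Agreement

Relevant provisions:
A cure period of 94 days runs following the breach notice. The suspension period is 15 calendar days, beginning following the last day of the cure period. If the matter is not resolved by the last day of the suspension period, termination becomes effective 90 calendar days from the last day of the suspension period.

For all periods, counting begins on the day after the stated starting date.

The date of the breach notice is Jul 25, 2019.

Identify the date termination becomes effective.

The last day of the cure period: 94 calendar days after Jul 25, 2019 is Oct 27, 2019.
Adding 15 calendar days to Oct 27, 2019 gives Nov 11, 2019, which is the last day of the suspension period.
The date termination becomes effective: Nov 11, 2019 + 90 days = Feb 9, 2020.

Feb 9, 2020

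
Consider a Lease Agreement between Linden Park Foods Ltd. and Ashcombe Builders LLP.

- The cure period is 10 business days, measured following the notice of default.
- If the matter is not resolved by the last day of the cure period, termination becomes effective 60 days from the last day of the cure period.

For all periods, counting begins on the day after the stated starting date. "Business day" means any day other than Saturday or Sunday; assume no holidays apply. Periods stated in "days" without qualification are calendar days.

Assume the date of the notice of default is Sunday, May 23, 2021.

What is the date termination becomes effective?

Aug 3, 2021

The last day of the cure period: 10 business days after Sunday, May 23, 2021, skipping weekends — May 24, May 25, May 26, May 27, May 28, May 31, Jun 1, Jun 2, Jun 3, Jun 4 — lands on Friday, Jun 4, 2021.
The date termination becomes effective: Jun 4, 2021 + 60 days = Aug 3, 2021.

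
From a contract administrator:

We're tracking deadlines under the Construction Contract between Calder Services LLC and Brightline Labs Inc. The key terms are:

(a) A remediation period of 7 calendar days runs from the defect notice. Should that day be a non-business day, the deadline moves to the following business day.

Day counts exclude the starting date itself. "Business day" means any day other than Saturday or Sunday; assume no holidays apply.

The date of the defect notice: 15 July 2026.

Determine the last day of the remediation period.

Adding 7 calendar days to 15 July 2026 gives 22 July 2026, which is the last day of the remediation period. 22 July 2026 is a Wednesday, so no roll-forward applies.

22 July 2026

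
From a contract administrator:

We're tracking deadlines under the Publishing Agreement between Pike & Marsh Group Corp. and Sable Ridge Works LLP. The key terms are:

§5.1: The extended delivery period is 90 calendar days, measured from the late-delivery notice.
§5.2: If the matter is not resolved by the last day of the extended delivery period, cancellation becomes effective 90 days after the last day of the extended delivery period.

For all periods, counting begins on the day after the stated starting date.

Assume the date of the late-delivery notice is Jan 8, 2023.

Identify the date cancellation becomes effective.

The last day of the extended delivery period: Jan 8, 2023 + 90 days = Apr 8, 2023.
The date cancellation becomes effective: 90 calendar days after Apr 8, 2023 is Jul 7, 2023.

Jul 7, 2023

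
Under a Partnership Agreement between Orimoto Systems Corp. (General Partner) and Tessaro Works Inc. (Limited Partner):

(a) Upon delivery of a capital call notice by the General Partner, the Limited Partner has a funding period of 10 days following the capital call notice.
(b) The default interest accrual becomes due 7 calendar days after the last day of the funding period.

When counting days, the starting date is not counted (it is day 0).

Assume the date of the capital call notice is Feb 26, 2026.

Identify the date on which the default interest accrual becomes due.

Mar 15, 2026

The last day of the funding period: Feb 26, 2026 + 10 days = Mar 8, 2026.
The date on which the default interest accrual becomes due: Mar 8, 2026 + 7 days = Mar 15, 2026.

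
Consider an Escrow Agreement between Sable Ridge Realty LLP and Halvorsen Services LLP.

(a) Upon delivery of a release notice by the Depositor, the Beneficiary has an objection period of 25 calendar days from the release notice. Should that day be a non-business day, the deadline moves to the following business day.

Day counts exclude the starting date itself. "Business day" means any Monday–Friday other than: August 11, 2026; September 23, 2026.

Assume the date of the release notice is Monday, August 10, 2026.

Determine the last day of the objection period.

September 4, 2026

Adding 25 calendar days to August 10, 2026 gives September 4, 2026, which is the last day of the objection period. September 4, 2026 is a Friday and is not a listed holiday, so no roll-forward applies.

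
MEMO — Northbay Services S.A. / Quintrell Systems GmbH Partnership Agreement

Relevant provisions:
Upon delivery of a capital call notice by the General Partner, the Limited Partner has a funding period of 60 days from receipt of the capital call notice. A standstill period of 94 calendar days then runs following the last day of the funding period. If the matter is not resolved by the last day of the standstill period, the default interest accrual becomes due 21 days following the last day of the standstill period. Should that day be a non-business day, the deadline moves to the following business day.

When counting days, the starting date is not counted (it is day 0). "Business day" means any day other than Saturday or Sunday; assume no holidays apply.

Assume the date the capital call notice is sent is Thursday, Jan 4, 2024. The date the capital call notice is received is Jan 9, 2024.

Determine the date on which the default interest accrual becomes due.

Jul 2, 2024

The last day of the funding period: Jan 9, 2024 + 60 days = Mar 9, 2024.
The last day of the standstill period: 94 calendar days after Mar 9, 2024 is Jun 11, 2024.
Adding 21 calendar days to Jun 11, 2024 gives Jul 2, 2024, which is the date on which the default interest accrual becomes due. Jul 2, 2024 is a Tuesday, so no roll-forward applies.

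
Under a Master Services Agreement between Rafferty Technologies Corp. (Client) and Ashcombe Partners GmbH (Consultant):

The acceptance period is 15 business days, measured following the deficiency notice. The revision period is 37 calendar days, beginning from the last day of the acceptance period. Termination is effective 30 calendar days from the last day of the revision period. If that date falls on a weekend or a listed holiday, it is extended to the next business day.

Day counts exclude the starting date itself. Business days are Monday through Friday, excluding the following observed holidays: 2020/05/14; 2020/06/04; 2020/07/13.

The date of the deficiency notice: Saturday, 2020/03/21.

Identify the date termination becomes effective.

2020/06/16

The last day of the acceptance period: 15 business days after Saturday, 2020/03/21, skipping weekends — Mar 23, Mar 24, Mar 25, Mar 26, …, Apr 8, Apr 9, Apr 10 — lands on Friday, 2020/04/10.
The last day of the revision period: 2020/04/10 + 37 days = 2020/05/17.
The date termination becomes effective: 2020/05/17 + 30 days = 2020/06/16. 2020/06/16 is a Tuesday and is not a listed holiday, so no roll-forward applies.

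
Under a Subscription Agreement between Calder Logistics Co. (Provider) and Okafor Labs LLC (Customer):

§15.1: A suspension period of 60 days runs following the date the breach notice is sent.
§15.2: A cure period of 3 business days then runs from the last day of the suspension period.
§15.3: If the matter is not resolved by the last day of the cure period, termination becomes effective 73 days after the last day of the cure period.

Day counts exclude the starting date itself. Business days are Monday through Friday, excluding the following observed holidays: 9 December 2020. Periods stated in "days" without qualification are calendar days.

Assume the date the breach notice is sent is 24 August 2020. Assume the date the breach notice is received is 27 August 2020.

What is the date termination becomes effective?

9 January 2021

Adding 60 calendar days to 24 August 2020 gives 23 October 2020, which is the last day of the suspension period.
From Friday, 23 October 2020, 3 business days (Oct 26, Oct 27, Oct 28, skipping weekends) brings us to Wednesday, 28 October 2020, which is the last day of the cure period.
Adding 73 calendar days to 28 October 2020 gives 9 January 2021, which is the date termination becomes effective.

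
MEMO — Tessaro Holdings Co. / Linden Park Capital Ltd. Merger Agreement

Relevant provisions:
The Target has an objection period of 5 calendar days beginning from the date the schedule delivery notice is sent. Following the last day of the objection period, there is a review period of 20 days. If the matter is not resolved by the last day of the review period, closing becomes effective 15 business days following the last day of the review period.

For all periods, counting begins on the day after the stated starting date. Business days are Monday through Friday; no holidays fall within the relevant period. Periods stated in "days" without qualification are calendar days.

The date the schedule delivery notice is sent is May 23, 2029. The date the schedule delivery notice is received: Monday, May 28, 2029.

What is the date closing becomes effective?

The last day of the objection period: 5 calendar days after May 23, 2029 is May 28, 2029.
The last day of the review period: May 28, 2029 + 20 days = Jun 17, 2029.
The date closing becomes effective: counting 15 business days from Sunday, Jun 17, 2029 (Jun 18, Jun 19, Jun 20, Jun 21, …, Jul 4, Jul 5, Jul 6, skipping weekends) reaches Friday, Jul 6, 2029.

Jul 6, 2029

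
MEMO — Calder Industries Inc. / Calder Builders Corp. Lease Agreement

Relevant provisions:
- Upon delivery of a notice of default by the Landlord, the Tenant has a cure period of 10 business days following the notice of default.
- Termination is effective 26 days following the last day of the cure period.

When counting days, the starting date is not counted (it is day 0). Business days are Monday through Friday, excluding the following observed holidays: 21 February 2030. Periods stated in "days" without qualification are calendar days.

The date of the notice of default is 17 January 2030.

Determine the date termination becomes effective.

26 February 2030

The last day of the cure period: 10 business days after Thursday, 17 January 2030, skipping weekends — Jan 18, Jan 21, Jan 22, Jan 23, Jan 24, Jan 25, Jan 28, Jan 29, Jan 30, Jan 31 — lands on Thursday, 31 January 2030.
The date termination becomes effective: 31 January 2030 + 26 days = 26 February 2030.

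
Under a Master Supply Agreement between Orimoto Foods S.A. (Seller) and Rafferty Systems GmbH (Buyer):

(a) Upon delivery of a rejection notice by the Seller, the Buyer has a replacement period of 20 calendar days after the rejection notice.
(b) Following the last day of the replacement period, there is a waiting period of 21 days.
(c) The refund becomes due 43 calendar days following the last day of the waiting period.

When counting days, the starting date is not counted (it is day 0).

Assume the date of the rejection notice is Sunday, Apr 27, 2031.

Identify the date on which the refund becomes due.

Jul 20, 2031

Adding 20 calendar days to Apr 27, 2031 gives May 17, 2031, which is the last day of the replacement period.
Adding 21 calendar days to May 17, 2031 gives Jun 7, 2031, which is the last day of the waiting period.
The date on which the refund becomes due: Jun 7, 2031 + 43 days = Jul 20, 2031.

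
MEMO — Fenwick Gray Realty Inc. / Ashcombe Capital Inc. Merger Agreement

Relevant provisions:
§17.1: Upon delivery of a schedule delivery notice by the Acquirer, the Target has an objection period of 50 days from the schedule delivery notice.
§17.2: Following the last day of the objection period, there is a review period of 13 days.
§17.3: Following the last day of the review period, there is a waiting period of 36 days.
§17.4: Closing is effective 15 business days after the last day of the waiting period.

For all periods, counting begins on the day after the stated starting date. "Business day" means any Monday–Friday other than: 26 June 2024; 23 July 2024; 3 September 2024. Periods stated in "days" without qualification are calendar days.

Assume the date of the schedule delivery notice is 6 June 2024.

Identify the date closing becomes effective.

4 October 2024

Adding 50 calendar days to 6 June 2024 gives 26 July 2024, which is the last day of the objection period.
Adding 13 calendar days to 26 July 2024 gives 8 August 2024, which is the last day of the review period.
The last day of the waiting period: 36 calendar days after 8 August 2024 is 13 September 2024.
The date closing becomes effective: 15 business days after Friday, 13 September 2024, skipping weekends — Sep 16, Sep 17, Sep 18, Sep 19, …, Oct 2, Oct 3, Oct 4 — lands on Friday, 4 October 2024.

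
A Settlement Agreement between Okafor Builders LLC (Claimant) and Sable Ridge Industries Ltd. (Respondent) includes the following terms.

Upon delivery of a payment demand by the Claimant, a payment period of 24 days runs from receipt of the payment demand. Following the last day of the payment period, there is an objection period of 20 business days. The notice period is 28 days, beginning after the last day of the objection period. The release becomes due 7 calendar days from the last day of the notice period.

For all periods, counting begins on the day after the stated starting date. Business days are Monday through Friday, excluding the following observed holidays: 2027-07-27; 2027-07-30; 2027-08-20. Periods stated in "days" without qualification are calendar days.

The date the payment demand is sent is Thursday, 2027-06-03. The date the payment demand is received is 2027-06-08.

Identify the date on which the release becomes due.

The last day of the payment period: 2027-06-08 + 24 days = 2027-07-02.
The last day of the objection period: 20 business days after Friday, 2027-07-02, skipping weekends and the listed holidays on Jul 27, Jul 30 — Jul 5, Jul 6, Jul 7, Jul 8, …, Jul 29, Aug 2, Aug 3 — lands on Tuesday, 2027-08-03.
Adding 28 calendar days to 2027-08-03 gives 2027-08-31, which is the last day of the notice period.
The date on which the release becomes due: 7 calendar days after 2027-08-31 is 2027-09-07.

2027-09-07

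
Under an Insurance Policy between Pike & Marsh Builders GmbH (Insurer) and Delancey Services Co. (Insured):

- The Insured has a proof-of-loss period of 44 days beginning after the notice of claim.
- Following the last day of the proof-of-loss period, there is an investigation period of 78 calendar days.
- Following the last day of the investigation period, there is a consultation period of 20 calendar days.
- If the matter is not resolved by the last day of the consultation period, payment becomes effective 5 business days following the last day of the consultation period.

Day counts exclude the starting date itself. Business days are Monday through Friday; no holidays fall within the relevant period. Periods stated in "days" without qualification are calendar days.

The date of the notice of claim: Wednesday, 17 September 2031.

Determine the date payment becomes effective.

The last day of the proof-of-loss period: 17 September 2031 + 44 days = 31 October 2031.
The last day of the investigation period: 78 calendar days after 31 October 2031 is 17 January 2032.
The last day of the consultation period: 20 calendar days after 17 January 2032 is 6 February 2032.
The date payment becomes effective: counting 5 business days from Friday, 6 February 2032 (Feb 9, Feb 10, Feb 11, Feb 12, Feb 13, skipping weekends) reaches Friday, 13 February 2032.

13 February 2032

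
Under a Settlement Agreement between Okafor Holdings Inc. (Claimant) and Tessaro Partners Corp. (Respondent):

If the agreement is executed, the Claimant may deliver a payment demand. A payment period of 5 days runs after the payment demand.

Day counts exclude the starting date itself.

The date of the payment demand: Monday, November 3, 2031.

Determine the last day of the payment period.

The last day of the payment period: 5 calendar days after November 3, 2031 is November 8, 2031.

November 8, 2031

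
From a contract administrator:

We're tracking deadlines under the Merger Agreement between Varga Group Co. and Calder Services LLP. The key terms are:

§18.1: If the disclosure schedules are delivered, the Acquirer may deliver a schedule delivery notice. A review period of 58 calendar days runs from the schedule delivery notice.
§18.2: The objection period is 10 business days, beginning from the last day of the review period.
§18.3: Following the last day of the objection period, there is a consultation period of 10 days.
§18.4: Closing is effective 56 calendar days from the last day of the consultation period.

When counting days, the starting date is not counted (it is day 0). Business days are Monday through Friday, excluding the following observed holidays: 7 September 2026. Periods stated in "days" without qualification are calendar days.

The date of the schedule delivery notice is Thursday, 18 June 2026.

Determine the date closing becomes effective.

2 November 2026

The last day of the review period: 18 June 2026 + 58 days = 15 August 2026.
From Saturday, 15 August 2026, 10 business days (Aug 17, Aug 18, Aug 19, Aug 20, Aug 21, Aug 24, Aug 25, Aug 26, Aug 27, Aug 28, skipping weekends) brings us to Friday, 28 August 2026, which is the last day of the objection period.
The last day of the consultation period: 10 calendar days after 28 August 2026 is 7 September 2026.
The date closing becomes effective: 56 calendar days after 7 September 2026 is 2 November 2026.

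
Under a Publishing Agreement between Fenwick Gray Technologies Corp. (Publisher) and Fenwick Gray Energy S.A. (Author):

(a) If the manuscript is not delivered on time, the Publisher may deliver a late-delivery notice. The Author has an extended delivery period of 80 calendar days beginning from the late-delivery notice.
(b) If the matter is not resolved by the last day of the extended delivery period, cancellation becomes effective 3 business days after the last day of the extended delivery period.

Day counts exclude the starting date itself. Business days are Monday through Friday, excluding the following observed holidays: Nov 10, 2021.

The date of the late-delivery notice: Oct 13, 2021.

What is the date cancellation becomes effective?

Jan 5, 2022

Adding 80 calendar days to Oct 13, 2021 gives Jan 1, 2022, which is the last day of the extended delivery period.
The date cancellation becomes effective: 3 business days after Saturday, Jan 1, 2022, skipping weekends — Jan 3, Jan 4, Jan 5 — lands on Wednesday, Jan 5, 2022.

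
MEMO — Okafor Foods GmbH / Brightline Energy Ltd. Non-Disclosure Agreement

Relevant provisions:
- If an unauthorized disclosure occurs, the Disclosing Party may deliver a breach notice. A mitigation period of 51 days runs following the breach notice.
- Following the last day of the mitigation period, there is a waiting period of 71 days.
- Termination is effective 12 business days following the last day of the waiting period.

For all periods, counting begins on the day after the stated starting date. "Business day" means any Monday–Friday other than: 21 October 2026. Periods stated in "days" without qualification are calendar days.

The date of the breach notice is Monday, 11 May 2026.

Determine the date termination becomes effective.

28 September 2026

The last day of the mitigation period: 11 May 2026 + 51 days = 1 July 2026.
The last day of the waiting period: 71 calendar days after 1 July 2026 is 10 September 2026.
The date termination becomes effective: 12 business days after Thursday, 10 September 2026, skipping weekends — Sep 11, Sep 14, Sep 15, Sep 16, …, Sep 24, Sep 25, Sep 28 — lands on Monday, 28 September 2026.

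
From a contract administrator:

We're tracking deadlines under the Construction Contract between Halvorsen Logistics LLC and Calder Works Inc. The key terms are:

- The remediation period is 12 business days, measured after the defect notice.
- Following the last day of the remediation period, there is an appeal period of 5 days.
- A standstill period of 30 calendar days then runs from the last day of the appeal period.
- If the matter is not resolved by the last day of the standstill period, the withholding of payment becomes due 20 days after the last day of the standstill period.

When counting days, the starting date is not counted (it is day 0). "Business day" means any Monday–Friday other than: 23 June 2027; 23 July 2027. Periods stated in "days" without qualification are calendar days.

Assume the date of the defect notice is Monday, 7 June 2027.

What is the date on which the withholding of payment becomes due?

The last day of the remediation period: 12 business days after Monday, 7 June 2027, skipping weekends and the listed holiday on Jun 23 — Jun 8, Jun 9, Jun 10, Jun 11, …, Jun 21, Jun 22, Jun 24 — lands on Thursday, 24 June 2027.
Adding 5 calendar days to 24 June 2027 gives 29 June 2027, which is the last day of the appeal period.
The last day of the standstill period: 30 calendar days after 29 June 2027 is 29 July 2027.
Adding 20 calendar days to 29 July 2027 gives 18 August 2027, which is the date on which the withholding of payment becomes due.

18 August 2027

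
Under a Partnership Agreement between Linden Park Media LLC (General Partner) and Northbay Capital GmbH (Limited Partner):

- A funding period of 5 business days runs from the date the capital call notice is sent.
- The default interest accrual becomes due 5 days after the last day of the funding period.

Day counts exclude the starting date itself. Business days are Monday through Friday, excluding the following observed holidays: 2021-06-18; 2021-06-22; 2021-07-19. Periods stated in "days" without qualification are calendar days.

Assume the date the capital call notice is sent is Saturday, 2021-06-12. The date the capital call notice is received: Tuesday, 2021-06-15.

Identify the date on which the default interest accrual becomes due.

From Saturday, 2021-06-12, 5 business days (Jun 14, Jun 15, Jun 16, Jun 17, Jun 21, skipping weekends and the listed holiday on Jun 18) brings us to Monday, 2021-06-21, which is the last day of the funding period.
The date on which the default interest accrual becomes due: 2021-06-21 + 5 days = 2021-06-26.

2021-06-26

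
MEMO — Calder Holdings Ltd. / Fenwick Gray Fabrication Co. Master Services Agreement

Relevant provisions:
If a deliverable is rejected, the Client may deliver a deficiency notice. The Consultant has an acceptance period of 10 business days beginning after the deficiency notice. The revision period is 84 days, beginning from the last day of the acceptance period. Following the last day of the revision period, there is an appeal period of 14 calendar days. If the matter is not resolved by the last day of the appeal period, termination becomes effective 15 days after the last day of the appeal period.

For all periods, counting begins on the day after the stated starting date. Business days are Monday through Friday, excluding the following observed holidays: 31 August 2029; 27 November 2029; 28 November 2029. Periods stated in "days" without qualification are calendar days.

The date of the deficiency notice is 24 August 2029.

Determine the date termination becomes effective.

1 January 2030

The last day of the acceptance period: counting 10 business days from Friday, 24 August 2029 (Aug 27, Aug 28, Aug 29, Aug 30, Sep 3, Sep 4, Sep 5, Sep 6, Sep 7, Sep 10, skipping weekends and the listed holiday on Aug 31) reaches Monday, 10 September 2029.
Adding 84 calendar days to 10 September 2029 gives 3 December 2029, which is the last day of the revision period.
Adding 14 calendar days to 3 December 2029 gives 17 December 2029, which is the last day of the appeal period.
The date termination becomes effective: 17 December 2029 + 15 days = 1 January 2030.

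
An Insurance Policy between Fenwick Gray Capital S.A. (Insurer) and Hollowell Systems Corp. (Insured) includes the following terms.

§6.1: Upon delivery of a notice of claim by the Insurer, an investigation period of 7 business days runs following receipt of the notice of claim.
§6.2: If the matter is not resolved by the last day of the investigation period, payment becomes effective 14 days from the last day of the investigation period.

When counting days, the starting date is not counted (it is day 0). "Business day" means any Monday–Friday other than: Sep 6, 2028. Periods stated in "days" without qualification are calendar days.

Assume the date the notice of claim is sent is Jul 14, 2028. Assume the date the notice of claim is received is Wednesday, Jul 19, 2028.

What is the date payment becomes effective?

From Wednesday, Jul 19, 2028, 7 business days (Jul 20, Jul 21, Jul 24, Jul 25, Jul 26, Jul 27, Jul 28, skipping weekends) brings us to Friday, Jul 28, 2028, which is the last day of the investigation period.
Adding 14 calendar days to Jul 28, 2028 gives Aug 11, 2028, which is the date payment becomes effective.

Aug 11, 2028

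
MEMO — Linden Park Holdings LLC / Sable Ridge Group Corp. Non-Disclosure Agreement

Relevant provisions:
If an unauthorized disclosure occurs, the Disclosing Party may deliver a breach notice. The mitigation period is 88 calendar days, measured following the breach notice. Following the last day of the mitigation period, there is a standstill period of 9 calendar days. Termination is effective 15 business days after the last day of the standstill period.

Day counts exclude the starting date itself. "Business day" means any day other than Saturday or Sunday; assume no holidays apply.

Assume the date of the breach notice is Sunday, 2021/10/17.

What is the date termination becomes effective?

Adding 88 calendar days to 2021/10/17 gives 2022/01/13, which is the last day of the mitigation period.
The last day of the standstill period: 2022/01/13 + 9 days = 2022/01/22.
The date termination becomes effective: 15 business days after Saturday, 2022/01/22, skipping weekends — Jan 24, Jan 25, Jan 26, Jan 27, …, Feb 9, Feb 10, Feb 11 — lands on Friday, 2022/02/11.

2022/02/11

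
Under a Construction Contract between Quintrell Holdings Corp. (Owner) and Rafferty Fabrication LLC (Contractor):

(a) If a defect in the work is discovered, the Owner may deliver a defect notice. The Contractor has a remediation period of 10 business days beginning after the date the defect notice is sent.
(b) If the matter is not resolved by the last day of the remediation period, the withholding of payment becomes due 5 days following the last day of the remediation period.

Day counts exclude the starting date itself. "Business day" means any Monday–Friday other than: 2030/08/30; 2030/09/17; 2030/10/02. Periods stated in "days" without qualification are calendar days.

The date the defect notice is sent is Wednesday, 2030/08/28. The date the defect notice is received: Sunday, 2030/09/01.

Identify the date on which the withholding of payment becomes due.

From Wednesday, 2030/08/28, 10 business days (Aug 29, Sep 2, Sep 3, Sep 4, Sep 5, Sep 6, Sep 9, Sep 10, Sep 11, Sep 12, skipping weekends and the listed holiday on Aug 30) brings us to Thursday, 2030/09/12, which is the last day of the remediation period.
The date on which the withholding of payment becomes due: 2030/09/12 + 5 days = 2030/09/17.

2030/09/17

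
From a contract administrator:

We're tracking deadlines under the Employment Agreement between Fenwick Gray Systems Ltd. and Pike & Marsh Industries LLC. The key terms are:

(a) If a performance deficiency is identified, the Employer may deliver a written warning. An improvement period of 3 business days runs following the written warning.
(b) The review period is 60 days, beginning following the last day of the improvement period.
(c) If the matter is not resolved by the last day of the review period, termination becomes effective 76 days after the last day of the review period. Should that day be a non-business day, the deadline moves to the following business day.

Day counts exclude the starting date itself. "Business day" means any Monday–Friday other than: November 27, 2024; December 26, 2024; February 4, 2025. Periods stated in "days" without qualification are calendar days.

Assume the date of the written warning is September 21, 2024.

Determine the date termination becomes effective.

February 10, 2025

The last day of the improvement period: 3 business days after Saturday, September 21, 2024, skipping weekends — Sep 23, Sep 24, Sep 25 — lands on Wednesday, September 25, 2024.
Adding 60 calendar days to September 25, 2024 gives November 24, 2024, which is the last day of the review period.
The date termination becomes effective: November 24, 2024 + 76 days = February 8, 2025. That falls on a Saturday, so it rolls to the next business day, Monday, February 10, 2025.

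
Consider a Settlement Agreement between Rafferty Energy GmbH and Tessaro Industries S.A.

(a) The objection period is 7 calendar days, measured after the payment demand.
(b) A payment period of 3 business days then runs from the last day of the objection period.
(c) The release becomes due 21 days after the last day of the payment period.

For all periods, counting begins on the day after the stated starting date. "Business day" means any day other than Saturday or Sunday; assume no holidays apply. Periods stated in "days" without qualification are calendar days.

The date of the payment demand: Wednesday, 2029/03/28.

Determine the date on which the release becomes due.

2029/04/30

The last day of the objection period: 7 calendar days after 2029/03/28 is 2029/04/04.
The last day of the payment period: 3 business days after Wednesday, 2029/04/04, skipping weekends — Apr 5, Apr 6, Apr 9 — lands on Monday, 2029/04/09.
The date on which the release becomes due: 21 calendar days after 2029/04/09 is 2029/04/30.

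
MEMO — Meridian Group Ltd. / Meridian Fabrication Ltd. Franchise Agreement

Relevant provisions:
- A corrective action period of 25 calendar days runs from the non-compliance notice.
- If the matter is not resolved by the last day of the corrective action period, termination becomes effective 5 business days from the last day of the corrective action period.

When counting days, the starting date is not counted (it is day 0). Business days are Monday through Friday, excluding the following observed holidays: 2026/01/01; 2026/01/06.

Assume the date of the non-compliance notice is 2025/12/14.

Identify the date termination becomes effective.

2026/01/15

The last day of the corrective action period: 25 calendar days after 2025/12/14 is 2026/01/08.
The date termination becomes effective: 5 business days after Thursday, 2026/01/08, skipping weekends — Jan 9, Jan 12, Jan 13, Jan 14, Jan 15 — lands on Thursday, 2026/01/15.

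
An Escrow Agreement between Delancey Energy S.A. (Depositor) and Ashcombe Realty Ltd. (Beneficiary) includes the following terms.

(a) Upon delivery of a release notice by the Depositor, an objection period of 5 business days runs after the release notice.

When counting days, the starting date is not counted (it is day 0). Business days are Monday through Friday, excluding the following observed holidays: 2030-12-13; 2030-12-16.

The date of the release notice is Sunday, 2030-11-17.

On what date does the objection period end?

2030-11-22

The last day of the objection period: 5 business days after Sunday, 2030-11-17, skipping weekends — Nov 18, Nov 19, Nov 20, Nov 21, Nov 22 — lands on Friday, 2030-11-22.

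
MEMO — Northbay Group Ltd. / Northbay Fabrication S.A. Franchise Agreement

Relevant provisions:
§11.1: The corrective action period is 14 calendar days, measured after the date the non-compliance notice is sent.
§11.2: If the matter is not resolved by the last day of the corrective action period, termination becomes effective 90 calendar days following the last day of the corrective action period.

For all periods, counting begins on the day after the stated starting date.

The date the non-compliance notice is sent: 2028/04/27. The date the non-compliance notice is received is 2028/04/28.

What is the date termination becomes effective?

The last day of the corrective action period: 2028/04/27 + 14 days = 2028/05/11.
The date termination becomes effective: 2028/05/11 + 90 days = 2028/08/09.

2028/08/09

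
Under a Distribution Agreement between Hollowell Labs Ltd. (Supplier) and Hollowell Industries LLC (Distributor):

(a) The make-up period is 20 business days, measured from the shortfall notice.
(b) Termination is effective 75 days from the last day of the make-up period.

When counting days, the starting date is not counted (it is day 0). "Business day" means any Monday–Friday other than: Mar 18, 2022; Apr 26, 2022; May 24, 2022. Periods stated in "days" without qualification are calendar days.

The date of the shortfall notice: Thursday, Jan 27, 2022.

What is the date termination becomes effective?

The last day of the make-up period: counting 20 business days from Thursday, Jan 27, 2022 (Jan 28, Jan 31, Feb 1, Feb 2, …, Feb 22, Feb 23, Feb 24, skipping weekends) reaches Thursday, Feb 24, 2022.
The date termination becomes effective: 75 calendar days after Feb 24, 2022 is May 10, 2022.

May 10, 2022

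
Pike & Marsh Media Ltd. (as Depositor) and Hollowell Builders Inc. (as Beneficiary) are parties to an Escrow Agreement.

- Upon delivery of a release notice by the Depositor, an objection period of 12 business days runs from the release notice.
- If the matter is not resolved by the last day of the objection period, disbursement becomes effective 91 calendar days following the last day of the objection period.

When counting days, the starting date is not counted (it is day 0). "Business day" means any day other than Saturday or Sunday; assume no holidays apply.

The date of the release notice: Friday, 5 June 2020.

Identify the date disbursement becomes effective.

22 September 2020

From Friday, 5 June 2020, 12 business days (Jun 8, Jun 9, Jun 10, Jun 11, …, Jun 19, Jun 22, Jun 23, skipping weekends) brings us to Tuesday, 23 June 2020, which is the last day of the objection period.
The date disbursement becomes effective: 91 calendar days after 23 June 2020 is 22 September 2020.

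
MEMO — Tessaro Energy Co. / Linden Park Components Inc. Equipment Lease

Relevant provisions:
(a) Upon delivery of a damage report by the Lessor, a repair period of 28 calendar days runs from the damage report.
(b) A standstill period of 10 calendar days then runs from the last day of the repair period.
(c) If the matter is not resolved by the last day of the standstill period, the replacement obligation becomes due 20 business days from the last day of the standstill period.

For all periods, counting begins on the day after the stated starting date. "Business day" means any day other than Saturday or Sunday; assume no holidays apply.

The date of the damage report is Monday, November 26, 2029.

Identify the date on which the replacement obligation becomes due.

January 31, 2030

Adding 28 calendar days to November 26, 2029 gives December 24, 2029, which is the last day of the repair period.
The last day of the standstill period: December 24, 2029 + 10 days = January 3, 2030.
The date on which the replacement obligation becomes due: 20 business days after Thursday, January 3, 2030, skipping weekends — Jan 4, Jan 7, Jan 8, Jan 9, …, Jan 29, Jan 30, Jan 31 — lands on Thursday, January 31, 2030.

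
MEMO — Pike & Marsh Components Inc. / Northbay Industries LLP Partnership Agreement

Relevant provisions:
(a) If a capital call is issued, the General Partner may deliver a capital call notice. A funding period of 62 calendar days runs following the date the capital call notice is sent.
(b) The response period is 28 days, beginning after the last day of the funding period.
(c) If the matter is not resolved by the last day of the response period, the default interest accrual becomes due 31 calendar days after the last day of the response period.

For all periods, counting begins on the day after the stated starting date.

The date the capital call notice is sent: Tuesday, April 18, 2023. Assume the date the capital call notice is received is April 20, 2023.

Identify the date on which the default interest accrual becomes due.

August 17, 2023

The last day of the funding period: 62 calendar days after April 18, 2023 is June 19, 2023.
Adding 28 calendar days to June 19, 2023 gives July 17, 2023, which is the last day of the response period.
The date on which the default interest accrual becomes due: July 17, 2023 + 31 days = August 17, 2023.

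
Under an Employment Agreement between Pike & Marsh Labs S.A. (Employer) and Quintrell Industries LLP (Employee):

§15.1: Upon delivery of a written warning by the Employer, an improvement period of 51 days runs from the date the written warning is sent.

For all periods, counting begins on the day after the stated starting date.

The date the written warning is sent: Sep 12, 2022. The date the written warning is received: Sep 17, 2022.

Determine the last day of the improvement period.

Nov 2, 2022

The last day of the improvement period: 51 calendar days after Sep 12, 2022 is Nov 2, 2022.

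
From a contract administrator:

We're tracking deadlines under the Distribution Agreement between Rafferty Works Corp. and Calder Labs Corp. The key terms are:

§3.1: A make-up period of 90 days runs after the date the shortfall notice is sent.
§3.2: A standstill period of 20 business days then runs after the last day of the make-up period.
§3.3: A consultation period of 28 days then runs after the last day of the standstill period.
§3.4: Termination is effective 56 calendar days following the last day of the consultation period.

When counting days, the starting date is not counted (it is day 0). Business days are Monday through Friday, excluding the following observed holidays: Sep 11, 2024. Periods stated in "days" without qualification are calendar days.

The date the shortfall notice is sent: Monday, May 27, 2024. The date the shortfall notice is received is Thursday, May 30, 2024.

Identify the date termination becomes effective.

The last day of the make-up period: May 27, 2024 + 90 days = Aug 25, 2024.
The last day of the standstill period: 20 business days after Sunday, Aug 25, 2024, skipping weekends and the listed holiday on Sep 11 — Aug 26, Aug 27, Aug 28, Aug 29, …, Sep 19, Sep 20, Sep 23 — lands on Monday, Sep 23, 2024.
Adding 28 calendar days to Sep 23, 2024 gives Oct 21, 2024, which is the last day of the consultation period.
Adding 56 calendar days to Oct 21, 2024 gives Dec 16, 2024, which is the date termination becomes effective.

Dec 16, 2024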